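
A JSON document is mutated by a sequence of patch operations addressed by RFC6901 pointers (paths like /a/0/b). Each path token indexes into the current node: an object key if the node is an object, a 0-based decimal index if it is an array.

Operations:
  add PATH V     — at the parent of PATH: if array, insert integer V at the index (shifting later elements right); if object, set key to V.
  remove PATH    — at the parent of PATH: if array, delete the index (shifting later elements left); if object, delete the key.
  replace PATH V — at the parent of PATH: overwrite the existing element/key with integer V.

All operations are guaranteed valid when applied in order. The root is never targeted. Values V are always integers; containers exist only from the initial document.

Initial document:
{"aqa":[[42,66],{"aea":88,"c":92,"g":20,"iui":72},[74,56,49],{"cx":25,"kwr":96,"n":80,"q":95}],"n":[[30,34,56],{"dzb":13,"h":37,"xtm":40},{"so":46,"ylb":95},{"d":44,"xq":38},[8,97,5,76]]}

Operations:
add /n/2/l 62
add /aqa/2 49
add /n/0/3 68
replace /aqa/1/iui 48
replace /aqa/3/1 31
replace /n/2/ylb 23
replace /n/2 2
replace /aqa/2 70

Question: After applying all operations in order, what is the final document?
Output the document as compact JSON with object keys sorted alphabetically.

After op 1 (add /n/2/l 62): {"aqa":[[42,66],{"aea":88,"c":92,"g":20,"iui":72},[74,56,49],{"cx":25,"kwr":96,"n":80,"q":95}],"n":[[30,34,56],{"dzb":13,"h":37,"xtm":40},{"l":62,"so":46,"ylb":95},{"d":44,"xq":38},[8,97,5,76]]}
After op 2 (add /aqa/2 49): {"aqa":[[42,66],{"aea":88,"c":92,"g":20,"iui":72},49,[74,56,49],{"cx":25,"kwr":96,"n":80,"q":95}],"n":[[30,34,56],{"dzb":13,"h":37,"xtm":40},{"l":62,"so":46,"ylb":95},{"d":44,"xq":38},[8,97,5,76]]}
After op 3 (add /n/0/3 68): {"aqa":[[42,66],{"aea":88,"c":92,"g":20,"iui":72},49,[74,56,49],{"cx":25,"kwr":96,"n":80,"q":95}],"n":[[30,34,56,68],{"dzb":13,"h":37,"xtm":40},{"l":62,"so":46,"ylb":95},{"d":44,"xq":38},[8,97,5,76]]}
After op 4 (replace /aqa/1/iui 48): {"aqa":[[42,66],{"aea":88,"c":92,"g":20,"iui":48},49,[74,56,49],{"cx":25,"kwr":96,"n":80,"q":95}],"n":[[30,34,56,68],{"dzb":13,"h":37,"xtm":40},{"l":62,"so":46,"ylb":95},{"d":44,"xq":38},[8,97,5,76]]}
After op 5 (replace /aqa/3/1 31): {"aqa":[[42,66],{"aea":88,"c":92,"g":20,"iui":48},49,[74,31,49],{"cx":25,"kwr":96,"n":80,"q":95}],"n":[[30,34,56,68],{"dzb":13,"h":37,"xtm":40},{"l":62,"so":46,"ylb":95},{"d":44,"xq":38},[8,97,5,76]]}
After op 6 (replace /n/2/ylb 23): {"aqa":[[42,66],{"aea":88,"c":92,"g":20,"iui":48},49,[74,31,49],{"cx":25,"kwr":96,"n":80,"q":95}],"n":[[30,34,56,68],{"dzb":13,"h":37,"xtm":40},{"l":62,"so":46,"ylb":23},{"d":44,"xq":38},[8,97,5,76]]}
After op 7 (replace /n/2 2): {"aqa":[[42,66],{"aea":88,"c":92,"g":20,"iui":48},49,[74,31,49],{"cx":25,"kwr":96,"n":80,"q":95}],"n":[[30,34,56,68],{"dzb":13,"h":37,"xtm":40},2,{"d":44,"xq":38},[8,97,5,76]]}
After op 8 (replace /aqa/2 70): {"aqa":[[42,66],{"aea":88,"c":92,"g":20,"iui":48},70,[74,31,49],{"cx":25,"kwr":96,"n":80,"q":95}],"n":[[30,34,56,68],{"dzb":13,"h":37,"xtm":40},2,{"d":44,"xq":38},[8,97,5,76]]}

Answer: {"aqa":[[42,66],{"aea":88,"c":92,"g":20,"iui":48},70,[74,31,49],{"cx":25,"kwr":96,"n":80,"q":95}],"n":[[30,34,56,68],{"dzb":13,"h":37,"xtm":40},2,{"d":44,"xq":38},[8,97,5,76]]}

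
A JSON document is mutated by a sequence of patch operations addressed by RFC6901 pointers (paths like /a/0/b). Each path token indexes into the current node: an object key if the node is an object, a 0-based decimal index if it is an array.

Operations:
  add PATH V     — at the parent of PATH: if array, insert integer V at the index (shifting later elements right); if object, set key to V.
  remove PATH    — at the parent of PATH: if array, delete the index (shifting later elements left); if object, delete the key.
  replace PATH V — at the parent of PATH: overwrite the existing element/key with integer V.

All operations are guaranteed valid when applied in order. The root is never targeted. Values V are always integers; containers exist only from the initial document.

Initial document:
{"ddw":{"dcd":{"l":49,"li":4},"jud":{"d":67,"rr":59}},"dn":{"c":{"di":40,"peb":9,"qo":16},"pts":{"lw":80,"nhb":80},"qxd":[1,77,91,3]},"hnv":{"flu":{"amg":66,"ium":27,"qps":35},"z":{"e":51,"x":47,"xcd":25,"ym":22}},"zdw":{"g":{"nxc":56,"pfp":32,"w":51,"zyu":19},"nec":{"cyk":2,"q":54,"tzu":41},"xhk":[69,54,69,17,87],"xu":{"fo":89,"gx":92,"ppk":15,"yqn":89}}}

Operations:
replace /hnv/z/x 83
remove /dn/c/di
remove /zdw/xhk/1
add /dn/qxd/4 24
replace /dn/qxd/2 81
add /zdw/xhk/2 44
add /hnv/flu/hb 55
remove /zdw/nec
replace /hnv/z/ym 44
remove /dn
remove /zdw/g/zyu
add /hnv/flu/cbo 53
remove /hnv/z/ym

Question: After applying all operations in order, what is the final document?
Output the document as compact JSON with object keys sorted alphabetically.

After op 1 (replace /hnv/z/x 83): {"ddw":{"dcd":{"l":49,"li":4},"jud":{"d":67,"rr":59}},"dn":{"c":{"di":40,"peb":9,"qo":16},"pts":{"lw":80,"nhb":80},"qxd":[1,77,91,3]},"hnv":{"flu":{"amg":66,"ium":27,"qps":35},"z":{"e":51,"x":83,"xcd":25,"ym":22}},"zdw":{"g":{"nxc":56,"pfp":32,"w":51,"zyu":19},"nec":{"cyk":2,"q":54,"tzu":41},"xhk":[69,54,69,17,87],"xu":{"fo":89,"gx":92,"ppk":15,"yqn":89}}}
After op 2 (remove /dn/c/di): {"ddw":{"dcd":{"l":49,"li":4},"jud":{"d":67,"rr":59}},"dn":{"c":{"peb":9,"qo":16},"pts":{"lw":80,"nhb":80},"qxd":[1,77,91,3]},"hnv":{"flu":{"amg":66,"ium":27,"qps":35},"z":{"e":51,"x":83,"xcd":25,"ym":22}},"zdw":{"g":{"nxc":56,"pfp":32,"w":51,"zyu":19},"nec":{"cyk":2,"q":54,"tzu":41},"xhk":[69,54,69,17,87],"xu":{"fo":89,"gx":92,"ppk":15,"yqn":89}}}
After op 3 (remove /zdw/xhk/1): {"ddw":{"dcd":{"l":49,"li":4},"jud":{"d":67,"rr":59}},"dn":{"c":{"peb":9,"qo":16},"pts":{"lw":80,"nhb":80},"qxd":[1,77,91,3]},"hnv":{"flu":{"amg":66,"ium":27,"qps":35},"z":{"e":51,"x":83,"xcd":25,"ym":22}},"zdw":{"g":{"nxc":56,"pfp":32,"w":51,"zyu":19},"nec":{"cyk":2,"q":54,"tzu":41},"xhk":[69,69,17,87],"xu":{"fo":89,"gx":92,"ppk":15,"yqn":89}}}
After op 4 (add /dn/qxd/4 24): {"ddw":{"dcd":{"l":49,"li":4},"jud":{"d":67,"rr":59}},"dn":{"c":{"peb":9,"qo":16},"pts":{"lw":80,"nhb":80},"qxd":[1,77,91,3,24]},"hnv":{"flu":{"amg":66,"ium":27,"qps":35},"z":{"e":51,"x":83,"xcd":25,"ym":22}},"zdw":{"g":{"nxc":56,"pfp":32,"w":51,"zyu":19},"nec":{"cyk":2,"q":54,"tzu":41},"xhk":[69,69,17,87],"xu":{"fo":89,"gx":92,"ppk":15,"yqn":89}}}
After op 5 (replace /dn/qxd/2 81): {"ddw":{"dcd":{"l":49,"li":4},"jud":{"d":67,"rr":59}},"dn":{"c":{"peb":9,"qo":16},"pts":{"lw":80,"nhb":80},"qxd":[1,77,81,3,24]},"hnv":{"flu":{"amg":66,"ium":27,"qps":35},"z":{"e":51,"x":83,"xcd":25,"ym":22}},"zdw":{"g":{"nxc":56,"pfp":32,"w":51,"zyu":19},"nec":{"cyk":2,"q":54,"tzu":41},"xhk":[69,69,17,87],"xu":{"fo":89,"gx":92,"ppk":15,"yqn":89}}}
After op 6 (add /zdw/xhk/2 44): {"ddw":{"dcd":{"l":49,"li":4},"jud":{"d":67,"rr":59}},"dn":{"c":{"peb":9,"qo":16},"pts":{"lw":80,"nhb":80},"qxd":[1,77,81,3,24]},"hnv":{"flu":{"amg":66,"ium":27,"qps":35},"z":{"e":51,"x":83,"xcd":25,"ym":22}},"zdw":{"g":{"nxc":56,"pfp":32,"w":51,"zyu":19},"nec":{"cyk":2,"q":54,"tzu":41},"xhk":[69,69,44,17,87],"xu":{"fo":89,"gx":92,"ppk":15,"yqn":89}}}
After op 7 (add /hnv/flu/hb 55): {"ddw":{"dcd":{"l":49,"li":4},"jud":{"d":67,"rr":59}},"dn":{"c":{"peb":9,"qo":16},"pts":{"lw":80,"nhb":80},"qxd":[1,77,81,3,24]},"hnv":{"flu":{"amg":66,"hb":55,"ium":27,"qps":35},"z":{"e":51,"x":83,"xcd":25,"ym":22}},"zdw":{"g":{"nxc":56,"pfp":32,"w":51,"zyu":19},"nec":{"cyk":2,"q":54,"tzu":41},"xhk":[69,69,44,17,87],"xu":{"fo":89,"gx":92,"ppk":15,"yqn":89}}}
After op 8 (remove /zdw/nec): {"ddw":{"dcd":{"l":49,"li":4},"jud":{"d":67,"rr":59}},"dn":{"c":{"peb":9,"qo":16},"pts":{"lw":80,"nhb":80},"qxd":[1,77,81,3,24]},"hnv":{"flu":{"amg":66,"hb":55,"ium":27,"qps":35},"z":{"e":51,"x":83,"xcd":25,"ym":22}},"zdw":{"g":{"nxc":56,"pfp":32,"w":51,"zyu":19},"xhk":[69,69,44,17,87],"xu":{"fo":89,"gx":92,"ppk":15,"yqn":89}}}
After op 9 (replace /hnv/z/ym 44): {"ddw":{"dcd":{"l":49,"li":4},"jud":{"d":67,"rr":59}},"dn":{"c":{"peb":9,"qo":16},"pts":{"lw":80,"nhb":80},"qxd":[1,77,81,3,24]},"hnv":{"flu":{"amg":66,"hb":55,"ium":27,"qps":35},"z":{"e":51,"x":83,"xcd":25,"ym":44}},"zdw":{"g":{"nxc":56,"pfp":32,"w":51,"zyu":19},"xhk":[69,69,44,17,87],"xu":{"fo":89,"gx":92,"ppk":15,"yqn":89}}}
After op 10 (remove /dn): {"ddw":{"dcd":{"l":49,"li":4},"jud":{"d":67,"rr":59}},"hnv":{"flu":{"amg":66,"hb":55,"ium":27,"qps":35},"z":{"e":51,"x":83,"xcd":25,"ym":44}},"zdw":{"g":{"nxc":56,"pfp":32,"w":51,"zyu":19},"xhk":[69,69,44,17,87],"xu":{"fo":89,"gx":92,"ppk":15,"yqn":89}}}
After op 11 (remove /zdw/g/zyu): {"ddw":{"dcd":{"l":49,"li":4},"jud":{"d":67,"rr":59}},"hnv":{"flu":{"amg":66,"hb":55,"ium":27,"qps":35},"z":{"e":51,"x":83,"xcd":25,"ym":44}},"zdw":{"g":{"nxc":56,"pfp":32,"w":51},"xhk":[69,69,44,17,87],"xu":{"fo":89,"gx":92,"ppk":15,"yqn":89}}}
After op 12 (add /hnv/flu/cbo 53): {"ddw":{"dcd":{"l":49,"li":4},"jud":{"d":67,"rr":59}},"hnv":{"flu":{"amg":66,"cbo":53,"hb":55,"ium":27,"qps":35},"z":{"e":51,"x":83,"xcd":25,"ym":44}},"zdw":{"g":{"nxc":56,"pfp":32,"w":51},"xhk":[69,69,44,17,87],"xu":{"fo":89,"gx":92,"ppk":15,"yqn":89}}}
After op 13 (remove /hnv/z/ym): {"ddw":{"dcd":{"l":49,"li":4},"jud":{"d":67,"rr":59}},"hnv":{"flu":{"amg":66,"cbo":53,"hb":55,"ium":27,"qps":35},"z":{"e":51,"x":83,"xcd":25}},"zdw":{"g":{"nxc":56,"pfp":32,"w":51},"xhk":[69,69,44,17,87],"xu":{"fo":89,"gx":92,"ppk":15,"yqn":89}}}

Answer: {"ddw":{"dcd":{"l":49,"li":4},"jud":{"d":67,"rr":59}},"hnv":{"flu":{"amg":66,"cbo":53,"hb":55,"ium":27,"qps":35},"z":{"e":51,"x":83,"xcd":25}},"zdw":{"g":{"nxc":56,"pfp":32,"w":51},"xhk":[69,69,44,17,87],"xu":{"fo":89,"gx":92,"ppk":15,"yqn":89}}}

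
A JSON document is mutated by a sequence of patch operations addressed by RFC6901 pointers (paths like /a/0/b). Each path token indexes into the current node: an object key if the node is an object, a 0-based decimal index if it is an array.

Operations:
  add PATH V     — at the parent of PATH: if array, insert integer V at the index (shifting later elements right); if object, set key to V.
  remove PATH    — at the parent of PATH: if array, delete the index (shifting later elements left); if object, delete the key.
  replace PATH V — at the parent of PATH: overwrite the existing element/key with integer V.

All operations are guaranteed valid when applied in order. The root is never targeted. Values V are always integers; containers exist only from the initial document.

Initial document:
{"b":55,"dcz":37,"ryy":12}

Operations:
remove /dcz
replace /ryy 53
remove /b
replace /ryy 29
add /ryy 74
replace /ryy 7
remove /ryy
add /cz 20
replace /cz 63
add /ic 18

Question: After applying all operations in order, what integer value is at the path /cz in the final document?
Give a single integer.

After op 1 (remove /dcz): {"b":55,"ryy":12}
After op 2 (replace /ryy 53): {"b":55,"ryy":53}
After op 3 (remove /b): {"ryy":53}
After op 4 (replace /ryy 29): {"ryy":29}
After op 5 (add /ryy 74): {"ryy":74}
After op 6 (replace /ryy 7): {"ryy":7}
After op 7 (remove /ryy): {}
After op 8 (add /cz 20): {"cz":20}
After op 9 (replace /cz 63): {"cz":63}
After op 10 (add /ic 18): {"cz":63,"ic":18}
Value at /cz: 63

Answer: 63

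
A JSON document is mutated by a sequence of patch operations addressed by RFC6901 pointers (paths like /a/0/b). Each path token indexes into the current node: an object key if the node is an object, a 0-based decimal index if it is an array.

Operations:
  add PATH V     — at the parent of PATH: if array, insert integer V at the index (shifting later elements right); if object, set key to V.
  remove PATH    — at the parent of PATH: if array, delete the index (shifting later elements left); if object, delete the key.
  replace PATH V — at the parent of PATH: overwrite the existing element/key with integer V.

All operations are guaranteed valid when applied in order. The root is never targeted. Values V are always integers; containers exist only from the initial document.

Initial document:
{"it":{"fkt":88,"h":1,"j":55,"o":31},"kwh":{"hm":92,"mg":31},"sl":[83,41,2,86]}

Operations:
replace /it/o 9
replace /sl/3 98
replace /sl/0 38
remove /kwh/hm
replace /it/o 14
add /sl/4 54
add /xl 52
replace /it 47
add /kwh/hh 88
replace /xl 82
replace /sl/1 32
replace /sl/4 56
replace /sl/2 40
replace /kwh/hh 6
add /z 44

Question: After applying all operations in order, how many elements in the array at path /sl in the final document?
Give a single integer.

After op 1 (replace /it/o 9): {"it":{"fkt":88,"h":1,"j":55,"o":9},"kwh":{"hm":92,"mg":31},"sl":[83,41,2,86]}
After op 2 (replace /sl/3 98): {"it":{"fkt":88,"h":1,"j":55,"o":9},"kwh":{"hm":92,"mg":31},"sl":[83,41,2,98]}
After op 3 (replace /sl/0 38): {"it":{"fkt":88,"h":1,"j":55,"o":9},"kwh":{"hm":92,"mg":31},"sl":[38,41,2,98]}
After op 4 (remove /kwh/hm): {"it":{"fkt":88,"h":1,"j":55,"o":9},"kwh":{"mg":31},"sl":[38,41,2,98]}
After op 5 (replace /it/o 14): {"it":{"fkt":88,"h":1,"j":55,"o":14},"kwh":{"mg":31},"sl":[38,41,2,98]}
After op 6 (add /sl/4 54): {"it":{"fkt":88,"h":1,"j":55,"o":14},"kwh":{"mg":31},"sl":[38,41,2,98,54]}
After op 7 (add /xl 52): {"it":{"fkt":88,"h":1,"j":55,"o":14},"kwh":{"mg":31},"sl":[38,41,2,98,54],"xl":52}
After op 8 (replace /it 47): {"it":47,"kwh":{"mg":31},"sl":[38,41,2,98,54],"xl":52}
After op 9 (add /kwh/hh 88): {"it":47,"kwh":{"hh":88,"mg":31},"sl":[38,41,2,98,54],"xl":52}
After op 10 (replace /xl 82): {"it":47,"kwh":{"hh":88,"mg":31},"sl":[38,41,2,98,54],"xl":82}
After op 11 (replace /sl/1 32): {"it":47,"kwh":{"hh":88,"mg":31},"sl":[38,32,2,98,54],"xl":82}
After op 12 (replace /sl/4 56): {"it":47,"kwh":{"hh":88,"mg":31},"sl":[38,32,2,98,56],"xl":82}
After op 13 (replace /sl/2 40): {"it":47,"kwh":{"hh":88,"mg":31},"sl":[38,32,40,98,56],"xl":82}
After op 14 (replace /kwh/hh 6): {"it":47,"kwh":{"hh":6,"mg":31},"sl":[38,32,40,98,56],"xl":82}
After op 15 (add /z 44): {"it":47,"kwh":{"hh":6,"mg":31},"sl":[38,32,40,98,56],"xl":82,"z":44}
Size at path /sl: 5

Answer: 5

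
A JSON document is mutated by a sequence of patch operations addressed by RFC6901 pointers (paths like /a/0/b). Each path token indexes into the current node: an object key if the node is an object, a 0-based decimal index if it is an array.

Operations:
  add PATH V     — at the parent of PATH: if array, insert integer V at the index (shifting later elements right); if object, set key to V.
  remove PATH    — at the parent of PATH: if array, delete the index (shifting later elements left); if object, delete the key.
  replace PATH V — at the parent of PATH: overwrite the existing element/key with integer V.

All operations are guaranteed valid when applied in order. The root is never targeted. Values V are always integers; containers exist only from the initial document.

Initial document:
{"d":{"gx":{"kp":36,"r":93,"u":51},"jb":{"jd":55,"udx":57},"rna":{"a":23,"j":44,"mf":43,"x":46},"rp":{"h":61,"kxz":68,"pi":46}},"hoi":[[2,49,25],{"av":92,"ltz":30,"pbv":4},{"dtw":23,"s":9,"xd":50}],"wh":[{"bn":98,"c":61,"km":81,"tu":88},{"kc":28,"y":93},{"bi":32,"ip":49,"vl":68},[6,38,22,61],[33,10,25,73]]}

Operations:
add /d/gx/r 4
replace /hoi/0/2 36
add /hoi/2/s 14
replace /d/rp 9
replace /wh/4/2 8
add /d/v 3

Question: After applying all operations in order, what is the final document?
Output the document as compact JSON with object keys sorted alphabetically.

After op 1 (add /d/gx/r 4): {"d":{"gx":{"kp":36,"r":4,"u":51},"jb":{"jd":55,"udx":57},"rna":{"a":23,"j":44,"mf":43,"x":46},"rp":{"h":61,"kxz":68,"pi":46}},"hoi":[[2,49,25],{"av":92,"ltz":30,"pbv":4},{"dtw":23,"s":9,"xd":50}],"wh":[{"bn":98,"c":61,"km":81,"tu":88},{"kc":28,"y":93},{"bi":32,"ip":49,"vl":68},[6,38,22,61],[33,10,25,73]]}
After op 2 (replace /hoi/0/2 36): {"d":{"gx":{"kp":36,"r":4,"u":51},"jb":{"jd":55,"udx":57},"rna":{"a":23,"j":44,"mf":43,"x":46},"rp":{"h":61,"kxz":68,"pi":46}},"hoi":[[2,49,36],{"av":92,"ltz":30,"pbv":4},{"dtw":23,"s":9,"xd":50}],"wh":[{"bn":98,"c":61,"km":81,"tu":88},{"kc":28,"y":93},{"bi":32,"ip":49,"vl":68},[6,38,22,61],[33,10,25,73]]}
After op 3 (add /hoi/2/s 14): {"d":{"gx":{"kp":36,"r":4,"u":51},"jb":{"jd":55,"udx":57},"rna":{"a":23,"j":44,"mf":43,"x":46},"rp":{"h":61,"kxz":68,"pi":46}},"hoi":[[2,49,36],{"av":92,"ltz":30,"pbv":4},{"dtw":23,"s":14,"xd":50}],"wh":[{"bn":98,"c":61,"km":81,"tu":88},{"kc":28,"y":93},{"bi":32,"ip":49,"vl":68},[6,38,22,61],[33,10,25,73]]}
After op 4 (replace /d/rp 9): {"d":{"gx":{"kp":36,"r":4,"u":51},"jb":{"jd":55,"udx":57},"rna":{"a":23,"j":44,"mf":43,"x":46},"rp":9},"hoi":[[2,49,36],{"av":92,"ltz":30,"pbv":4},{"dtw":23,"s":14,"xd":50}],"wh":[{"bn":98,"c":61,"km":81,"tu":88},{"kc":28,"y":93},{"bi":32,"ip":49,"vl":68},[6,38,22,61],[33,10,25,73]]}
After op 5 (replace /wh/4/2 8): {"d":{"gx":{"kp":36,"r":4,"u":51},"jb":{"jd":55,"udx":57},"rna":{"a":23,"j":44,"mf":43,"x":46},"rp":9},"hoi":[[2,49,36],{"av":92,"ltz":30,"pbv":4},{"dtw":23,"s":14,"xd":50}],"wh":[{"bn":98,"c":61,"km":81,"tu":88},{"kc":28,"y":93},{"bi":32,"ip":49,"vl":68},[6,38,22,61],[33,10,8,73]]}
After op 6 (add /d/v 3): {"d":{"gx":{"kp":36,"r":4,"u":51},"jb":{"jd":55,"udx":57},"rna":{"a":23,"j":44,"mf":43,"x":46},"rp":9,"v":3},"hoi":[[2,49,36],{"av":92,"ltz":30,"pbv":4},{"dtw":23,"s":14,"xd":50}],"wh":[{"bn":98,"c":61,"km":81,"tu":88},{"kc":28,"y":93},{"bi":32,"ip":49,"vl":68},[6,38,22,61],[33,10,8,73]]}

Answer: {"d":{"gx":{"kp":36,"r":4,"u":51},"jb":{"jd":55,"udx":57},"rna":{"a":23,"j":44,"mf":43,"x":46},"rp":9,"v":3},"hoi":[[2,49,36],{"av":92,"ltz":30,"pbv":4},{"dtw":23,"s":14,"xd":50}],"wh":[{"bn":98,"c":61,"km":81,"tu":88},{"kc":28,"y":93},{"bi":32,"ip":49,"vl":68},[6,38,22,61],[33,10,8,73]]}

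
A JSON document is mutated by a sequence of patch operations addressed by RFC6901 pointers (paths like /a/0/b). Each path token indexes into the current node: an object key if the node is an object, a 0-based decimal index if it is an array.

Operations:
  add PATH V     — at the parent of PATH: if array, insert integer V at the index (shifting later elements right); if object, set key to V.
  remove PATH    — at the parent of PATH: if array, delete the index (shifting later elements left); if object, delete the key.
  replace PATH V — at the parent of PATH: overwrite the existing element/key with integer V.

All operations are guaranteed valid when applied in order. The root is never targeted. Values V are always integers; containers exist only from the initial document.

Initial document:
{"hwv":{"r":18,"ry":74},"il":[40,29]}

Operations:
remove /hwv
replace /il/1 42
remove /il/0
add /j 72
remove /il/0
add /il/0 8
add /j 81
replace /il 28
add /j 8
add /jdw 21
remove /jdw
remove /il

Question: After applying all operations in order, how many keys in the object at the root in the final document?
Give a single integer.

After op 1 (remove /hwv): {"il":[40,29]}
After op 2 (replace /il/1 42): {"il":[40,42]}
After op 3 (remove /il/0): {"il":[42]}
After op 4 (add /j 72): {"il":[42],"j":72}
After op 5 (remove /il/0): {"il":[],"j":72}
After op 6 (add /il/0 8): {"il":[8],"j":72}
After op 7 (add /j 81): {"il":[8],"j":81}
After op 8 (replace /il 28): {"il":28,"j":81}
After op 9 (add /j 8): {"il":28,"j":8}
After op 10 (add /jdw 21): {"il":28,"j":8,"jdw":21}
After op 11 (remove /jdw): {"il":28,"j":8}
After op 12 (remove /il): {"j":8}
Size at the root: 1

Answer: 1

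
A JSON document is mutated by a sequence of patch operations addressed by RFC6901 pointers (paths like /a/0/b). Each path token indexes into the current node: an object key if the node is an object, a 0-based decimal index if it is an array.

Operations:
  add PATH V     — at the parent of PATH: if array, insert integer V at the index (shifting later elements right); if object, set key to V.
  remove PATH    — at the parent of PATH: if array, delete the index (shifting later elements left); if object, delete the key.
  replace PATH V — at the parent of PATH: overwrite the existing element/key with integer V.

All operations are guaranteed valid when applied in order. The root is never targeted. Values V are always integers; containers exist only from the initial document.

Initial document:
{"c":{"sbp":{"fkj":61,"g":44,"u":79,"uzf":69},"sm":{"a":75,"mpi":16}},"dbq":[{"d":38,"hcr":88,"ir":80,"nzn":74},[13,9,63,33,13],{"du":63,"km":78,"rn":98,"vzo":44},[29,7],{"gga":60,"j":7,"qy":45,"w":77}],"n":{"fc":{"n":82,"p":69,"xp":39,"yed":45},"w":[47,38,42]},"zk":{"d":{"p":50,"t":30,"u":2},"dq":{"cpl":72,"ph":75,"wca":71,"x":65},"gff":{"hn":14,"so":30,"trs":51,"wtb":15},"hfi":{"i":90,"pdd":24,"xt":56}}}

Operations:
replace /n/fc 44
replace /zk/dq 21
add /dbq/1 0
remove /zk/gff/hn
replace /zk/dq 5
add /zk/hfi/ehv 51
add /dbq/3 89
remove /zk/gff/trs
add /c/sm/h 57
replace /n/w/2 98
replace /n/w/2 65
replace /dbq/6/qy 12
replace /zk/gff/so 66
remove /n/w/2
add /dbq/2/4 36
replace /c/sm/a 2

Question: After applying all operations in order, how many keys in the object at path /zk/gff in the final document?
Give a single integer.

Answer: 2

Derivation:
After op 1 (replace /n/fc 44): {"c":{"sbp":{"fkj":61,"g":44,"u":79,"uzf":69},"sm":{"a":75,"mpi":16}},"dbq":[{"d":38,"hcr":88,"ir":80,"nzn":74},[13,9,63,33,13],{"du":63,"km":78,"rn":98,"vzo":44},[29,7],{"gga":60,"j":7,"qy":45,"w":77}],"n":{"fc":44,"w":[47,38,42]},"zk":{"d":{"p":50,"t":30,"u":2},"dq":{"cpl":72,"ph":75,"wca":71,"x":65},"gff":{"hn":14,"so":30,"trs":51,"wtb":15},"hfi":{"i":90,"pdd":24,"xt":56}}}
After op 2 (replace /zk/dq 21): {"c":{"sbp":{"fkj":61,"g":44,"u":79,"uzf":69},"sm":{"a":75,"mpi":16}},"dbq":[{"d":38,"hcr":88,"ir":80,"nzn":74},[13,9,63,33,13],{"du":63,"km":78,"rn":98,"vzo":44},[29,7],{"gga":60,"j":7,"qy":45,"w":77}],"n":{"fc":44,"w":[47,38,42]},"zk":{"d":{"p":50,"t":30,"u":2},"dq":21,"gff":{"hn":14,"so":30,"trs":51,"wtb":15},"hfi":{"i":90,"pdd":24,"xt":56}}}
After op 3 (add /dbq/1 0): {"c":{"sbp":{"fkj":61,"g":44,"u":79,"uzf":69},"sm":{"a":75,"mpi":16}},"dbq":[{"d":38,"hcr":88,"ir":80,"nzn":74},0,[13,9,63,33,13],{"du":63,"km":78,"rn":98,"vzo":44},[29,7],{"gga":60,"j":7,"qy":45,"w":77}],"n":{"fc":44,"w":[47,38,42]},"zk":{"d":{"p":50,"t":30,"u":2},"dq":21,"gff":{"hn":14,"so":30,"trs":51,"wtb":15},"hfi":{"i":90,"pdd":24,"xt":56}}}
After op 4 (remove /zk/gff/hn): {"c":{"sbp":{"fkj":61,"g":44,"u":79,"uzf":69},"sm":{"a":75,"mpi":16}},"dbq":[{"d":38,"hcr":88,"ir":80,"nzn":74},0,[13,9,63,33,13],{"du":63,"km":78,"rn":98,"vzo":44},[29,7],{"gga":60,"j":7,"qy":45,"w":77}],"n":{"fc":44,"w":[47,38,42]},"zk":{"d":{"p":50,"t":30,"u":2},"dq":21,"gff":{"so":30,"trs":51,"wtb":15},"hfi":{"i":90,"pdd":24,"xt":56}}}
After op 5 (replace /zk/dq 5): {"c":{"sbp":{"fkj":61,"g":44,"u":79,"uzf":69},"sm":{"a":75,"mpi":16}},"dbq":[{"d":38,"hcr":88,"ir":80,"nzn":74},0,[13,9,63,33,13],{"du":63,"km":78,"rn":98,"vzo":44},[29,7],{"gga":60,"j":7,"qy":45,"w":77}],"n":{"fc":44,"w":[47,38,42]},"zk":{"d":{"p":50,"t":30,"u":2},"dq":5,"gff":{"so":30,"trs":51,"wtb":15},"hfi":{"i":90,"pdd":24,"xt":56}}}
After op 6 (add /zk/hfi/ehv 51): {"c":{"sbp":{"fkj":61,"g":44,"u":79,"uzf":69},"sm":{"a":75,"mpi":16}},"dbq":[{"d":38,"hcr":88,"ir":80,"nzn":74},0,[13,9,63,33,13],{"du":63,"km":78,"rn":98,"vzo":44},[29,7],{"gga":60,"j":7,"qy":45,"w":77}],"n":{"fc":44,"w":[47,38,42]},"zk":{"d":{"p":50,"t":30,"u":2},"dq":5,"gff":{"so":30,"trs":51,"wtb":15},"hfi":{"ehv":51,"i":90,"pdd":24,"xt":56}}}
After op 7 (add /dbq/3 89): {"c":{"sbp":{"fkj":61,"g":44,"u":79,"uzf":69},"sm":{"a":75,"mpi":16}},"dbq":[{"d":38,"hcr":88,"ir":80,"nzn":74},0,[13,9,63,33,13],89,{"du":63,"km":78,"rn":98,"vzo":44},[29,7],{"gga":60,"j":7,"qy":45,"w":77}],"n":{"fc":44,"w":[47,38,42]},"zk":{"d":{"p":50,"t":30,"u":2},"dq":5,"gff":{"so":30,"trs":51,"wtb":15},"hfi":{"ehv":51,"i":90,"pdd":24,"xt":56}}}
After op 8 (remove /zk/gff/trs): {"c":{"sbp":{"fkj":61,"g":44,"u":79,"uzf":69},"sm":{"a":75,"mpi":16}},"dbq":[{"d":38,"hcr":88,"ir":80,"nzn":74},0,[13,9,63,33,13],89,{"du":63,"km":78,"rn":98,"vzo":44},[29,7],{"gga":60,"j":7,"qy":45,"w":77}],"n":{"fc":44,"w":[47,38,42]},"zk":{"d":{"p":50,"t":30,"u":2},"dq":5,"gff":{"so":30,"wtb":15},"hfi":{"ehv":51,"i":90,"pdd":24,"xt":56}}}
After op 9 (add /c/sm/h 57): {"c":{"sbp":{"fkj":61,"g":44,"u":79,"uzf":69},"sm":{"a":75,"h":57,"mpi":16}},"dbq":[{"d":38,"hcr":88,"ir":80,"nzn":74},0,[13,9,63,33,13],89,{"du":63,"km":78,"rn":98,"vzo":44},[29,7],{"gga":60,"j":7,"qy":45,"w":77}],"n":{"fc":44,"w":[47,38,42]},"zk":{"d":{"p":50,"t":30,"u":2},"dq":5,"gff":{"so":30,"wtb":15},"hfi":{"ehv":51,"i":90,"pdd":24,"xt":56}}}
After op 10 (replace /n/w/2 98): {"c":{"sbp":{"fkj":61,"g":44,"u":79,"uzf":69},"sm":{"a":75,"h":57,"mpi":16}},"dbq":[{"d":38,"hcr":88,"ir":80,"nzn":74},0,[13,9,63,33,13],89,{"du":63,"km":78,"rn":98,"vzo":44},[29,7],{"gga":60,"j":7,"qy":45,"w":77}],"n":{"fc":44,"w":[47,38,98]},"zk":{"d":{"p":50,"t":30,"u":2},"dq":5,"gff":{"so":30,"wtb":15},"hfi":{"ehv":51,"i":90,"pdd":24,"xt":56}}}
After op 11 (replace /n/w/2 65): {"c":{"sbp":{"fkj":61,"g":44,"u":79,"uzf":69},"sm":{"a":75,"h":57,"mpi":16}},"dbq":[{"d":38,"hcr":88,"ir":80,"nzn":74},0,[13,9,63,33,13],89,{"du":63,"km":78,"rn":98,"vzo":44},[29,7],{"gga":60,"j":7,"qy":45,"w":77}],"n":{"fc":44,"w":[47,38,65]},"zk":{"d":{"p":50,"t":30,"u":2},"dq":5,"gff":{"so":30,"wtb":15},"hfi":{"ehv":51,"i":90,"pdd":24,"xt":56}}}
After op 12 (replace /dbq/6/qy 12): {"c":{"sbp":{"fkj":61,"g":44,"u":79,"uzf":69},"sm":{"a":75,"h":57,"mpi":16}},"dbq":[{"d":38,"hcr":88,"ir":80,"nzn":74},0,[13,9,63,33,13],89,{"du":63,"km":78,"rn":98,"vzo":44},[29,7],{"gga":60,"j":7,"qy":12,"w":77}],"n":{"fc":44,"w":[47,38,65]},"zk":{"d":{"p":50,"t":30,"u":2},"dq":5,"gff":{"so":30,"wtb":15},"hfi":{"ehv":51,"i":90,"pdd":24,"xt":56}}}
After op 13 (replace /zk/gff/so 66): {"c":{"sbp":{"fkj":61,"g":44,"u":79,"uzf":69},"sm":{"a":75,"h":57,"mpi":16}},"dbq":[{"d":38,"hcr":88,"ir":80,"nzn":74},0,[13,9,63,33,13],89,{"du":63,"km":78,"rn":98,"vzo":44},[29,7],{"gga":60,"j":7,"qy":12,"w":77}],"n":{"fc":44,"w":[47,38,65]},"zk":{"d":{"p":50,"t":30,"u":2},"dq":5,"gff":{"so":66,"wtb":15},"hfi":{"ehv":51,"i":90,"pdd":24,"xt":56}}}
After op 14 (remove /n/w/2): {"c":{"sbp":{"fkj":61,"g":44,"u":79,"uzf":69},"sm":{"a":75,"h":57,"mpi":16}},"dbq":[{"d":38,"hcr":88,"ir":80,"nzn":74},0,[13,9,63,33,13],89,{"du":63,"km":78,"rn":98,"vzo":44},[29,7],{"gga":60,"j":7,"qy":12,"w":77}],"n":{"fc":44,"w":[47,38]},"zk":{"d":{"p":50,"t":30,"u":2},"dq":5,"gff":{"so":66,"wtb":15},"hfi":{"ehv":51,"i":90,"pdd":24,"xt":56}}}
After op 15 (add /dbq/2/4 36): {"c":{"sbp":{"fkj":61,"g":44,"u":79,"uzf":69},"sm":{"a":75,"h":57,"mpi":16}},"dbq":[{"d":38,"hcr":88,"ir":80,"nzn":74},0,[13,9,63,33,36,13],89,{"du":63,"km":78,"rn":98,"vzo":44},[29,7],{"gga":60,"j":7,"qy":12,"w":77}],"n":{"fc":44,"w":[47,38]},"zk":{"d":{"p":50,"t":30,"u":2},"dq":5,"gff":{"so":66,"wtb":15},"hfi":{"ehv":51,"i":90,"pdd":24,"xt":56}}}
After op 16 (replace /c/sm/a 2): {"c":{"sbp":{"fkj":61,"g":44,"u":79,"uzf":69},"sm":{"a":2,"h":57,"mpi":16}},"dbq":[{"d":38,"hcr":88,"ir":80,"nzn":74},0,[13,9,63,33,36,13],89,{"du":63,"km":78,"rn":98,"vzo":44},[29,7],{"gga":60,"j":7,"qy":12,"w":77}],"n":{"fc":44,"w":[47,38]},"zk":{"d":{"p":50,"t":30,"u":2},"dq":5,"gff":{"so":66,"wtb":15},"hfi":{"ehv":51,"i":90,"pdd":24,"xt":56}}}
Size at path /zk/gff: 2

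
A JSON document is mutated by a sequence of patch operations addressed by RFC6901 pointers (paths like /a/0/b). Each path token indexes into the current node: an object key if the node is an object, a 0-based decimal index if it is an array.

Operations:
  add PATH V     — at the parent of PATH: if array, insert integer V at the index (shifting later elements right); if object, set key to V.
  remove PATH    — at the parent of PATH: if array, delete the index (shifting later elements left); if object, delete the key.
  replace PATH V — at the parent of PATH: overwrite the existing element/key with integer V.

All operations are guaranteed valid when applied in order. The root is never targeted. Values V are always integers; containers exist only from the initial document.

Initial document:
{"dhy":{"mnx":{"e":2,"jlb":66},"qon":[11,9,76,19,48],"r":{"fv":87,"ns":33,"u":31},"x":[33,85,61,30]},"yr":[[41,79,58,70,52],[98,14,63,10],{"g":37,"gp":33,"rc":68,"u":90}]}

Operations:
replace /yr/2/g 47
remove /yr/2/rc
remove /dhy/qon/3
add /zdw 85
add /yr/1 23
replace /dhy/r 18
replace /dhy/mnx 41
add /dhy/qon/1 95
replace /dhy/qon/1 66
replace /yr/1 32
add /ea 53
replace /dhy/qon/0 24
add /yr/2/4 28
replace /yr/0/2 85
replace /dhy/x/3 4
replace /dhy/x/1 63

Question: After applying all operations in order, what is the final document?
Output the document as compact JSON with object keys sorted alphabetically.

After op 1 (replace /yr/2/g 47): {"dhy":{"mnx":{"e":2,"jlb":66},"qon":[11,9,76,19,48],"r":{"fv":87,"ns":33,"u":31},"x":[33,85,61,30]},"yr":[[41,79,58,70,52],[98,14,63,10],{"g":47,"gp":33,"rc":68,"u":90}]}
After op 2 (remove /yr/2/rc): {"dhy":{"mnx":{"e":2,"jlb":66},"qon":[11,9,76,19,48],"r":{"fv":87,"ns":33,"u":31},"x":[33,85,61,30]},"yr":[[41,79,58,70,52],[98,14,63,10],{"g":47,"gp":33,"u":90}]}
After op 3 (remove /dhy/qon/3): {"dhy":{"mnx":{"e":2,"jlb":66},"qon":[11,9,76,48],"r":{"fv":87,"ns":33,"u":31},"x":[33,85,61,30]},"yr":[[41,79,58,70,52],[98,14,63,10],{"g":47,"gp":33,"u":90}]}
After op 4 (add /zdw 85): {"dhy":{"mnx":{"e":2,"jlb":66},"qon":[11,9,76,48],"r":{"fv":87,"ns":33,"u":31},"x":[33,85,61,30]},"yr":[[41,79,58,70,52],[98,14,63,10],{"g":47,"gp":33,"u":90}],"zdw":85}
After op 5 (add /yr/1 23): {"dhy":{"mnx":{"e":2,"jlb":66},"qon":[11,9,76,48],"r":{"fv":87,"ns":33,"u":31},"x":[33,85,61,30]},"yr":[[41,79,58,70,52],23,[98,14,63,10],{"g":47,"gp":33,"u":90}],"zdw":85}
After op 6 (replace /dhy/r 18): {"dhy":{"mnx":{"e":2,"jlb":66},"qon":[11,9,76,48],"r":18,"x":[33,85,61,30]},"yr":[[41,79,58,70,52],23,[98,14,63,10],{"g":47,"gp":33,"u":90}],"zdw":85}
After op 7 (replace /dhy/mnx 41): {"dhy":{"mnx":41,"qon":[11,9,76,48],"r":18,"x":[33,85,61,30]},"yr":[[41,79,58,70,52],23,[98,14,63,10],{"g":47,"gp":33,"u":90}],"zdw":85}
After op 8 (add /dhy/qon/1 95): {"dhy":{"mnx":41,"qon":[11,95,9,76,48],"r":18,"x":[33,85,61,30]},"yr":[[41,79,58,70,52],23,[98,14,63,10],{"g":47,"gp":33,"u":90}],"zdw":85}
After op 9 (replace /dhy/qon/1 66): {"dhy":{"mnx":41,"qon":[11,66,9,76,48],"r":18,"x":[33,85,61,30]},"yr":[[41,79,58,70,52],23,[98,14,63,10],{"g":47,"gp":33,"u":90}],"zdw":85}
After op 10 (replace /yr/1 32): {"dhy":{"mnx":41,"qon":[11,66,9,76,48],"r":18,"x":[33,85,61,30]},"yr":[[41,79,58,70,52],32,[98,14,63,10],{"g":47,"gp":33,"u":90}],"zdw":85}
After op 11 (add /ea 53): {"dhy":{"mnx":41,"qon":[11,66,9,76,48],"r":18,"x":[33,85,61,30]},"ea":53,"yr":[[41,79,58,70,52],32,[98,14,63,10],{"g":47,"gp":33,"u":90}],"zdw":85}
After op 12 (replace /dhy/qon/0 24): {"dhy":{"mnx":41,"qon":[24,66,9,76,48],"r":18,"x":[33,85,61,30]},"ea":53,"yr":[[41,79,58,70,52],32,[98,14,63,10],{"g":47,"gp":33,"u":90}],"zdw":85}
After op 13 (add /yr/2/4 28): {"dhy":{"mnx":41,"qon":[24,66,9,76,48],"r":18,"x":[33,85,61,30]},"ea":53,"yr":[[41,79,58,70,52],32,[98,14,63,10,28],{"g":47,"gp":33,"u":90}],"zdw":85}
After op 14 (replace /yr/0/2 85): {"dhy":{"mnx":41,"qon":[24,66,9,76,48],"r":18,"x":[33,85,61,30]},"ea":53,"yr":[[41,79,85,70,52],32,[98,14,63,10,28],{"g":47,"gp":33,"u":90}],"zdw":85}
After op 15 (replace /dhy/x/3 4): {"dhy":{"mnx":41,"qon":[24,66,9,76,48],"r":18,"x":[33,85,61,4]},"ea":53,"yr":[[41,79,85,70,52],32,[98,14,63,10,28],{"g":47,"gp":33,"u":90}],"zdw":85}
After op 16 (replace /dhy/x/1 63): {"dhy":{"mnx":41,"qon":[24,66,9,76,48],"r":18,"x":[33,63,61,4]},"ea":53,"yr":[[41,79,85,70,52],32,[98,14,63,10,28],{"g":47,"gp":33,"u":90}],"zdw":85}

Answer: {"dhy":{"mnx":41,"qon":[24,66,9,76,48],"r":18,"x":[33,63,61,4]},"ea":53,"yr":[[41,79,85,70,52],32,[98,14,63,10,28],{"g":47,"gp":33,"u":90}],"zdw":85}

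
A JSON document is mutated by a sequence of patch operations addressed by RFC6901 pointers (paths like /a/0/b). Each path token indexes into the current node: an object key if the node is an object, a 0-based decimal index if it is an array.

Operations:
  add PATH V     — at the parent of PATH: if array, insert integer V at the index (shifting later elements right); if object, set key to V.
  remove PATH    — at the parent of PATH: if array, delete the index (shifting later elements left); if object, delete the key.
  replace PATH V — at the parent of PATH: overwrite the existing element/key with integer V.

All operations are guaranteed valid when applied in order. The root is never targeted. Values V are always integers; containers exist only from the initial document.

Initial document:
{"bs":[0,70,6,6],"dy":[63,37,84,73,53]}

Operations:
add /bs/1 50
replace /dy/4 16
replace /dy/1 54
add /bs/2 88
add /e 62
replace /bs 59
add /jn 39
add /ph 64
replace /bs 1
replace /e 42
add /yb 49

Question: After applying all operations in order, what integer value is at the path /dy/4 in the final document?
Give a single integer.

After op 1 (add /bs/1 50): {"bs":[0,50,70,6,6],"dy":[63,37,84,73,53]}
After op 2 (replace /dy/4 16): {"bs":[0,50,70,6,6],"dy":[63,37,84,73,16]}
After op 3 (replace /dy/1 54): {"bs":[0,50,70,6,6],"dy":[63,54,84,73,16]}
After op 4 (add /bs/2 88): {"bs":[0,50,88,70,6,6],"dy":[63,54,84,73,16]}
After op 5 (add /e 62): {"bs":[0,50,88,70,6,6],"dy":[63,54,84,73,16],"e":62}
After op 6 (replace /bs 59): {"bs":59,"dy":[63,54,84,73,16],"e":62}
After op 7 (add /jn 39): {"bs":59,"dy":[63,54,84,73,16],"e":62,"jn":39}
After op 8 (add /ph 64): {"bs":59,"dy":[63,54,84,73,16],"e":62,"jn":39,"ph":64}
After op 9 (replace /bs 1): {"bs":1,"dy":[63,54,84,73,16],"e":62,"jn":39,"ph":64}
After op 10 (replace /e 42): {"bs":1,"dy":[63,54,84,73,16],"e":42,"jn":39,"ph":64}
After op 11 (add /yb 49): {"bs":1,"dy":[63,54,84,73,16],"e":42,"jn":39,"ph":64,"yb":49}
Value at /dy/4: 16

Answer: 16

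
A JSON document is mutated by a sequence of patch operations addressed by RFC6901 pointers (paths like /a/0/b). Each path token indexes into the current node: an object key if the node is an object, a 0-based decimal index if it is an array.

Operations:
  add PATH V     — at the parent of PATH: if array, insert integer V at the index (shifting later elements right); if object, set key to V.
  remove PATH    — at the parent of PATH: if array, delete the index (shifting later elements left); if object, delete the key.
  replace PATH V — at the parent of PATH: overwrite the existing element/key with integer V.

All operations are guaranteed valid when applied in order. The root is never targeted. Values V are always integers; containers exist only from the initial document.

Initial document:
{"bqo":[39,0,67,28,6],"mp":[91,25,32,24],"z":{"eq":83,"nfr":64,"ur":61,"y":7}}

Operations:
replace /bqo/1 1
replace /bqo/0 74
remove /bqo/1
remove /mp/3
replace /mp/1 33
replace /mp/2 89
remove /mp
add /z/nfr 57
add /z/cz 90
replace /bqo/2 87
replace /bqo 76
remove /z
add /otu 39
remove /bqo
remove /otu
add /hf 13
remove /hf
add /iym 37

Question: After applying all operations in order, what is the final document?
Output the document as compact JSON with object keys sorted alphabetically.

After op 1 (replace /bqo/1 1): {"bqo":[39,1,67,28,6],"mp":[91,25,32,24],"z":{"eq":83,"nfr":64,"ur":61,"y":7}}
After op 2 (replace /bqo/0 74): {"bqo":[74,1,67,28,6],"mp":[91,25,32,24],"z":{"eq":83,"nfr":64,"ur":61,"y":7}}
After op 3 (remove /bqo/1): {"bqo":[74,67,28,6],"mp":[91,25,32,24],"z":{"eq":83,"nfr":64,"ur":61,"y":7}}
After op 4 (remove /mp/3): {"bqo":[74,67,28,6],"mp":[91,25,32],"z":{"eq":83,"nfr":64,"ur":61,"y":7}}
After op 5 (replace /mp/1 33): {"bqo":[74,67,28,6],"mp":[91,33,32],"z":{"eq":83,"nfr":64,"ur":61,"y":7}}
After op 6 (replace /mp/2 89): {"bqo":[74,67,28,6],"mp":[91,33,89],"z":{"eq":83,"nfr":64,"ur":61,"y":7}}
After op 7 (remove /mp): {"bqo":[74,67,28,6],"z":{"eq":83,"nfr":64,"ur":61,"y":7}}
After op 8 (add /z/nfr 57): {"bqo":[74,67,28,6],"z":{"eq":83,"nfr":57,"ur":61,"y":7}}
After op 9 (add /z/cz 90): {"bqo":[74,67,28,6],"z":{"cz":90,"eq":83,"nfr":57,"ur":61,"y":7}}
After op 10 (replace /bqo/2 87): {"bqo":[74,67,87,6],"z":{"cz":90,"eq":83,"nfr":57,"ur":61,"y":7}}
After op 11 (replace /bqo 76): {"bqo":76,"z":{"cz":90,"eq":83,"nfr":57,"ur":61,"y":7}}
After op 12 (remove /z): {"bqo":76}
After op 13 (add /otu 39): {"bqo":76,"otu":39}
After op 14 (remove /bqo): {"otu":39}
After op 15 (remove /otu): {}
After op 16 (add /hf 13): {"hf":13}
After op 17 (remove /hf): {}
After op 18 (add /iym 37): {"iym":37}

Answer: {"iym":37}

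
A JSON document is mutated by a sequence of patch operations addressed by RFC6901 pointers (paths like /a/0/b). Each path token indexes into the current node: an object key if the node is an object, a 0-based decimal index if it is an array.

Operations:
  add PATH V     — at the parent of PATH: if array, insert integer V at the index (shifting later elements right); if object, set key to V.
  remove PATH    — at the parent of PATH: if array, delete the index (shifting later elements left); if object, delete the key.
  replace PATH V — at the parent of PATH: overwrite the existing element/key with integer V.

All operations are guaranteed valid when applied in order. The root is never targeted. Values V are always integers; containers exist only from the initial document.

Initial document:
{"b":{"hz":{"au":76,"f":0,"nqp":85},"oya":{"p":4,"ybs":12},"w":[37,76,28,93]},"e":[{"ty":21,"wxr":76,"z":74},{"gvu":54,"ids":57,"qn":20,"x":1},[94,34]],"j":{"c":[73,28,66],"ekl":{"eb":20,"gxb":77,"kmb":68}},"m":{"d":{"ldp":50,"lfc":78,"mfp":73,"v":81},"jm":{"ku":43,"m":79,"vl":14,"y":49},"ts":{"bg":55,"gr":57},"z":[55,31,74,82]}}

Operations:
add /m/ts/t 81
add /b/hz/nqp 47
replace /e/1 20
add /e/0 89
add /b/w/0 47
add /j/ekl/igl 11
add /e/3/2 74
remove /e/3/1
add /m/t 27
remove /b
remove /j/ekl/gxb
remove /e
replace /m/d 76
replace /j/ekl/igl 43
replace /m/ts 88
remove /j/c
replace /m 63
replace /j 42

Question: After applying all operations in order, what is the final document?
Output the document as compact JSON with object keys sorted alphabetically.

After op 1 (add /m/ts/t 81): {"b":{"hz":{"au":76,"f":0,"nqp":85},"oya":{"p":4,"ybs":12},"w":[37,76,28,93]},"e":[{"ty":21,"wxr":76,"z":74},{"gvu":54,"ids":57,"qn":20,"x":1},[94,34]],"j":{"c":[73,28,66],"ekl":{"eb":20,"gxb":77,"kmb":68}},"m":{"d":{"ldp":50,"lfc":78,"mfp":73,"v":81},"jm":{"ku":43,"m":79,"vl":14,"y":49},"ts":{"bg":55,"gr":57,"t":81},"z":[55,31,74,82]}}
After op 2 (add /b/hz/nqp 47): {"b":{"hz":{"au":76,"f":0,"nqp":47},"oya":{"p":4,"ybs":12},"w":[37,76,28,93]},"e":[{"ty":21,"wxr":76,"z":74},{"gvu":54,"ids":57,"qn":20,"x":1},[94,34]],"j":{"c":[73,28,66],"ekl":{"eb":20,"gxb":77,"kmb":68}},"m":{"d":{"ldp":50,"lfc":78,"mfp":73,"v":81},"jm":{"ku":43,"m":79,"vl":14,"y":49},"ts":{"bg":55,"gr":57,"t":81},"z":[55,31,74,82]}}
After op 3 (replace /e/1 20): {"b":{"hz":{"au":76,"f":0,"nqp":47},"oya":{"p":4,"ybs":12},"w":[37,76,28,93]},"e":[{"ty":21,"wxr":76,"z":74},20,[94,34]],"j":{"c":[73,28,66],"ekl":{"eb":20,"gxb":77,"kmb":68}},"m":{"d":{"ldp":50,"lfc":78,"mfp":73,"v":81},"jm":{"ku":43,"m":79,"vl":14,"y":49},"ts":{"bg":55,"gr":57,"t":81},"z":[55,31,74,82]}}
After op 4 (add /e/0 89): {"b":{"hz":{"au":76,"f":0,"nqp":47},"oya":{"p":4,"ybs":12},"w":[37,76,28,93]},"e":[89,{"ty":21,"wxr":76,"z":74},20,[94,34]],"j":{"c":[73,28,66],"ekl":{"eb":20,"gxb":77,"kmb":68}},"m":{"d":{"ldp":50,"lfc":78,"mfp":73,"v":81},"jm":{"ku":43,"m":79,"vl":14,"y":49},"ts":{"bg":55,"gr":57,"t":81},"z":[55,31,74,82]}}
After op 5 (add /b/w/0 47): {"b":{"hz":{"au":76,"f":0,"nqp":47},"oya":{"p":4,"ybs":12},"w":[47,37,76,28,93]},"e":[89,{"ty":21,"wxr":76,"z":74},20,[94,34]],"j":{"c":[73,28,66],"ekl":{"eb":20,"gxb":77,"kmb":68}},"m":{"d":{"ldp":50,"lfc":78,"mfp":73,"v":81},"jm":{"ku":43,"m":79,"vl":14,"y":49},"ts":{"bg":55,"gr":57,"t":81},"z":[55,31,74,82]}}
After op 6 (add /j/ekl/igl 11): {"b":{"hz":{"au":76,"f":0,"nqp":47},"oya":{"p":4,"ybs":12},"w":[47,37,76,28,93]},"e":[89,{"ty":21,"wxr":76,"z":74},20,[94,34]],"j":{"c":[73,28,66],"ekl":{"eb":20,"gxb":77,"igl":11,"kmb":68}},"m":{"d":{"ldp":50,"lfc":78,"mfp":73,"v":81},"jm":{"ku":43,"m":79,"vl":14,"y":49},"ts":{"bg":55,"gr":57,"t":81},"z":[55,31,74,82]}}
After op 7 (add /e/3/2 74): {"b":{"hz":{"au":76,"f":0,"nqp":47},"oya":{"p":4,"ybs":12},"w":[47,37,76,28,93]},"e":[89,{"ty":21,"wxr":76,"z":74},20,[94,34,74]],"j":{"c":[73,28,66],"ekl":{"eb":20,"gxb":77,"igl":11,"kmb":68}},"m":{"d":{"ldp":50,"lfc":78,"mfp":73,"v":81},"jm":{"ku":43,"m":79,"vl":14,"y":49},"ts":{"bg":55,"gr":57,"t":81},"z":[55,31,74,82]}}
After op 8 (remove /e/3/1): {"b":{"hz":{"au":76,"f":0,"nqp":47},"oya":{"p":4,"ybs":12},"w":[47,37,76,28,93]},"e":[89,{"ty":21,"wxr":76,"z":74},20,[94,74]],"j":{"c":[73,28,66],"ekl":{"eb":20,"gxb":77,"igl":11,"kmb":68}},"m":{"d":{"ldp":50,"lfc":78,"mfp":73,"v":81},"jm":{"ku":43,"m":79,"vl":14,"y":49},"ts":{"bg":55,"gr":57,"t":81},"z":[55,31,74,82]}}
After op 9 (add /m/t 27): {"b":{"hz":{"au":76,"f":0,"nqp":47},"oya":{"p":4,"ybs":12},"w":[47,37,76,28,93]},"e":[89,{"ty":21,"wxr":76,"z":74},20,[94,74]],"j":{"c":[73,28,66],"ekl":{"eb":20,"gxb":77,"igl":11,"kmb":68}},"m":{"d":{"ldp":50,"lfc":78,"mfp":73,"v":81},"jm":{"ku":43,"m":79,"vl":14,"y":49},"t":27,"ts":{"bg":55,"gr":57,"t":81},"z":[55,31,74,82]}}
After op 10 (remove /b): {"e":[89,{"ty":21,"wxr":76,"z":74},20,[94,74]],"j":{"c":[73,28,66],"ekl":{"eb":20,"gxb":77,"igl":11,"kmb":68}},"m":{"d":{"ldp":50,"lfc":78,"mfp":73,"v":81},"jm":{"ku":43,"m":79,"vl":14,"y":49},"t":27,"ts":{"bg":55,"gr":57,"t":81},"z":[55,31,74,82]}}
After op 11 (remove /j/ekl/gxb): {"e":[89,{"ty":21,"wxr":76,"z":74},20,[94,74]],"j":{"c":[73,28,66],"ekl":{"eb":20,"igl":11,"kmb":68}},"m":{"d":{"ldp":50,"lfc":78,"mfp":73,"v":81},"jm":{"ku":43,"m":79,"vl":14,"y":49},"t":27,"ts":{"bg":55,"gr":57,"t":81},"z":[55,31,74,82]}}
After op 12 (remove /e): {"j":{"c":[73,28,66],"ekl":{"eb":20,"igl":11,"kmb":68}},"m":{"d":{"ldp":50,"lfc":78,"mfp":73,"v":81},"jm":{"ku":43,"m":79,"vl":14,"y":49},"t":27,"ts":{"bg":55,"gr":57,"t":81},"z":[55,31,74,82]}}
After op 13 (replace /m/d 76): {"j":{"c":[73,28,66],"ekl":{"eb":20,"igl":11,"kmb":68}},"m":{"d":76,"jm":{"ku":43,"m":79,"vl":14,"y":49},"t":27,"ts":{"bg":55,"gr":57,"t":81},"z":[55,31,74,82]}}
After op 14 (replace /j/ekl/igl 43): {"j":{"c":[73,28,66],"ekl":{"eb":20,"igl":43,"kmb":68}},"m":{"d":76,"jm":{"ku":43,"m":79,"vl":14,"y":49},"t":27,"ts":{"bg":55,"gr":57,"t":81},"z":[55,31,74,82]}}
After op 15 (replace /m/ts 88): {"j":{"c":[73,28,66],"ekl":{"eb":20,"igl":43,"kmb":68}},"m":{"d":76,"jm":{"ku":43,"m":79,"vl":14,"y":49},"t":27,"ts":88,"z":[55,31,74,82]}}
After op 16 (remove /j/c): {"j":{"ekl":{"eb":20,"igl":43,"kmb":68}},"m":{"d":76,"jm":{"ku":43,"m":79,"vl":14,"y":49},"t":27,"ts":88,"z":[55,31,74,82]}}
After op 17 (replace /m 63): {"j":{"ekl":{"eb":20,"igl":43,"kmb":68}},"m":63}
After op 18 (replace /j 42): {"j":42,"m":63}

Answer: {"j":42,"m":63}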